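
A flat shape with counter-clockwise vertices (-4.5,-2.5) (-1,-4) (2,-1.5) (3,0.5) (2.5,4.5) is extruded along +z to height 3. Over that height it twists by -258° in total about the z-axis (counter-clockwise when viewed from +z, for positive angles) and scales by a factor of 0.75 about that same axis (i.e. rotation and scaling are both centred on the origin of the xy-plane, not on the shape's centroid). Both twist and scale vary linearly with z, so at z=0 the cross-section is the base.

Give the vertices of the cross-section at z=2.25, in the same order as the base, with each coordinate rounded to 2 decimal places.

Cross-section at z=2.25: (4.03,1.12) (1.55,2.97) (-1.30,1.56) (-2.46,0.17) (-2.83,-3.08)

t = z/height = 2.25/3 = 0.75
s = 1 + (scale-1)·z/height = 1 + (0.75-1)·2.25/3 = 0.812500
θ = twist·z/height = -258°·2.25/3 = -193.5000° = -3.377212 rad
cos θ = -0.972370, sin θ = 0.233445 (intermediates below are computed at full precision and shown rounded to 5 d.p.)
v1: (-4.5,-2.5) → rotate → (4.95928,1.38042) → ×s → (4.02941,1.12159) → (4.03,1.12)
v2: (-1,-4) → rotate → (1.90615,3.65603) → ×s → (1.54875,2.97053) → (1.55,2.97)
v3: (2,-1.5) → rotate → (-1.59457,1.92545) → ×s → (-1.29559,1.56442) → (-1.30,1.56)
v4: (3,0.5) → rotate → (-3.03383,0.21415) → ×s → (-2.46499,0.17400) → (-2.46,0.17)
v5: (2.5,4.5) → rotate → (-3.48143,-3.79205) → ×s → (-2.82866,-3.08104) → (-2.83,-3.08)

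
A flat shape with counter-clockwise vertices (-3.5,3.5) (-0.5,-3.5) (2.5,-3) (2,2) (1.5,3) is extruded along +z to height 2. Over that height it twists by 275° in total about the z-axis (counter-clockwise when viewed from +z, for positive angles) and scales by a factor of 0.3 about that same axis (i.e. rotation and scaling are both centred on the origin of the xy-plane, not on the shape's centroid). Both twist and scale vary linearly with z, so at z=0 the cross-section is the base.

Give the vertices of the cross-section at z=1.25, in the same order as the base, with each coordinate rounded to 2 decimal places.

t = z/height = 1.25/2 = 0.625
s = 1 + (scale-1)·z/height = 1 + (0.3-1)·1.25/2 = 0.562500
θ = twist·z/height = 275°·1.25/2 = 171.8750° = 2.999785 rad
cos θ = -0.989962, sin θ = 0.141333 (intermediates below are computed at full precision and shown rounded to 5 d.p.)
v1: (-3.5,3.5) → rotate → (2.97020,-3.95953) → ×s → (1.67074,-2.22724) → (1.67,-2.23)
v2: (-0.5,-3.5) → rotate → (0.98965,3.39420) → ×s → (0.55668,1.90924) → (0.56,1.91)
v3: (2.5,-3) → rotate → (-2.05091,3.32322) → ×s → (-1.15363,1.86931) → (-1.15,1.87)
v4: (2,2) → rotate → (-2.26259,-1.69726) → ×s → (-1.27271,-0.95471) → (-1.27,-0.95)
v5: (1.5,3) → rotate → (-1.90894,-2.75789) → ×s → (-1.07378,-1.55131) → (-1.07,-1.55)

Cross-section at z=1.25: (1.67,-2.23) (0.56,1.91) (-1.15,1.87) (-1.27,-0.95) (-1.07,-1.55)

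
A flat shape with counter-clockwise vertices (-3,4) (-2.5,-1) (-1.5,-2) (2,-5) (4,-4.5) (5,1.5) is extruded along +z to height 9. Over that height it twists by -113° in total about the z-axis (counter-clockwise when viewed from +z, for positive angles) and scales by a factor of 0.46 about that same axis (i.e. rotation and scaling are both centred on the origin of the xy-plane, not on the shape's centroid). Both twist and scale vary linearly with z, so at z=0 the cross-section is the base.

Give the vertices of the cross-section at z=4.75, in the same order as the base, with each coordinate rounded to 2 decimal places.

Cross-section at z=4.75: (1.38,3.30) (-1.52,1.18) (-1.78,0.20) (-2.36,-3.04) (-1.33,-4.09) (2.73,-2.54)

t = z/height = 4.75/9 = 0.527778
s = 1 + (scale-1)·z/height = 1 + (0.46-1)·4.75/9 = 0.715000
θ = twist·z/height = -113°·4.75/9 = -59.6389° = -1.040895 rad
cos θ = 0.505448, sin θ = -0.862857 (intermediates below are computed at full precision and shown rounded to 5 d.p.)
v1: (-3,4) → rotate → (1.93508,4.61036) → ×s → (1.38358,3.29641) → (1.38,3.30)
v2: (-2.5,-1) → rotate → (-2.12648,1.65169) → ×s → (-1.52043,1.18096) → (-1.52,1.18)
v3: (-1.5,-2) → rotate → (-2.48389,0.28339) → ×s → (-1.77598,0.20262) → (-1.78,0.20)
v4: (2,-5) → rotate → (-3.30339,-4.25295) → ×s → (-2.36192,-3.04086) → (-2.36,-3.04)
v5: (4,-4.5) → rotate → (-1.86106,-5.72594) → ×s → (-1.33066,-4.09405) → (-1.33,-4.09)
v6: (5,1.5) → rotate → (3.82153,-3.55611) → ×s → (2.73239,-2.54262) → (2.73,-2.54)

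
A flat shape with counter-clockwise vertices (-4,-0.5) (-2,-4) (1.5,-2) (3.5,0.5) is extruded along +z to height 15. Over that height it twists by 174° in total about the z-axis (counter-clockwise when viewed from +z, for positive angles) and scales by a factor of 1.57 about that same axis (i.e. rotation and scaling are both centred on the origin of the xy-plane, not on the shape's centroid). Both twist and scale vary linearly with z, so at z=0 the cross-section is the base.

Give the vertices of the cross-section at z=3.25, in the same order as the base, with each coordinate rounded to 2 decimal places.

Cross-section at z=3.25: (-3.21,-3.19) (0.97,-4.93) (2.71,-0.75) (2.77,2.85)

t = z/height = 3.25/15 = 0.216667
s = 1 + (scale-1)·z/height = 1 + (1.57-1)·3.25/15 = 1.123500
θ = twist·z/height = 174°·3.25/15 = 37.7000° = 0.657989 rad
cos θ = 0.791224, sin θ = 0.611527 (intermediates below are computed at full precision and shown rounded to 5 d.p.)
v1: (-4,-0.5) → rotate → (-2.85913,-2.84172) → ×s → (-3.21223,-3.19267) → (-3.21,-3.19)
v2: (-2,-4) → rotate → (0.86366,-4.38795) → ×s → (0.97032,-4.92986) → (0.97,-4.93)
v3: (1.5,-2) → rotate → (2.40989,-0.66516) → ×s → (2.70751,-0.74730) → (2.71,-0.75)
v4: (3.5,0.5) → rotate → (2.46352,2.53596) → ×s → (2.76776,2.84915) → (2.77,2.85)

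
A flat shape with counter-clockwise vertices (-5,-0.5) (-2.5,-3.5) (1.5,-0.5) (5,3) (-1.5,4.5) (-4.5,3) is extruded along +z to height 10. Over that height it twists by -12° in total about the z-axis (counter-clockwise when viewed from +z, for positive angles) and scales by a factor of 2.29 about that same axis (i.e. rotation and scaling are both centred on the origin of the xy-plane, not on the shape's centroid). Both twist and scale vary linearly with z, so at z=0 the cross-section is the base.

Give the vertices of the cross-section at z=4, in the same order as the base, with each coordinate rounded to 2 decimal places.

t = z/height = 4/10 = 0.4
s = 1 + (scale-1)·z/height = 1 + (2.29-1)·4/10 = 1.516000
θ = twist·z/height = -12°·4/10 = -4.8000° = -0.083776 rad
cos θ = 0.996493, sin θ = -0.083678 (intermediates below are computed at full precision and shown rounded to 5 d.p.)
v1: (-5,-0.5) → rotate → (-5.02430,-0.07986) → ×s → (-7.61684,-0.12106) → (-7.62,-0.12)
v2: (-2.5,-3.5) → rotate → (-2.78410,-3.27853) → ×s → (-4.22070,-4.97025) → (-4.22,-4.97)
v3: (1.5,-0.5) → rotate → (1.45290,-0.62376) → ×s → (2.20260,-0.94563) → (2.20,-0.95)
v4: (5,3) → rotate → (5.23350,2.57109) → ×s → (7.93398,3.89777) → (7.93,3.90)
v5: (-1.5,4.5) → rotate → (-1.11819,4.60973) → ×s → (-1.69517,6.98836) → (-1.70,6.99)
v6: (-4.5,3) → rotate → (-4.23318,3.36603) → ×s → (-6.41751,5.10290) → (-6.42,5.10)

Cross-section at z=4: (-7.62,-0.12) (-4.22,-4.97) (2.20,-0.95) (7.93,3.90) (-1.70,6.99) (-6.42,5.10)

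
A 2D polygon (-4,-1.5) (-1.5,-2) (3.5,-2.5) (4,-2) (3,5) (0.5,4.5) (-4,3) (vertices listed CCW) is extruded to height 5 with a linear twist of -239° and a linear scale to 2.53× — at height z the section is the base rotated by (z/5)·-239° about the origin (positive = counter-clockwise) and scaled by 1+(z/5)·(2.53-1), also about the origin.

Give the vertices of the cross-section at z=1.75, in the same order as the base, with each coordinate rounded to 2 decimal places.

Cross-section at z=1.75: (-2.97,5.85) (-3.31,1.95) (-3.22,-5.77) (-2.37,-6.44) (8.14,-3.73) (6.95,0.00) (3.90,6.61)

t = z/height = 1.75/5 = 0.35
s = 1 + (scale-1)·z/height = 1 + (2.53-1)·1.75/5 = 1.535500
θ = twist·z/height = -239°·1.75/5 = -83.6500° = -1.459968 rad
cos θ = 0.110602, sin θ = -0.993865 (intermediates below are computed at full precision and shown rounded to 5 d.p.)
v1: (-4,-1.5) → rotate → (-1.93320,3.80956) → ×s → (-2.96843,5.84957) → (-2.97,5.85)
v2: (-1.5,-2) → rotate → (-2.15363,1.26959) → ×s → (-3.30690,1.94946) → (-3.31,1.95)
v3: (3.5,-2.5) → rotate → (-2.09756,-3.75503) → ×s → (-3.22080,-5.76585) → (-3.22,-5.77)
v4: (4,-2) → rotate → (-1.54532,-4.19666) → ×s → (-2.37284,-6.44398) → (-2.37,-6.44)
v5: (3,5) → rotate → (5.30113,-2.42859) → ×s → (8.13988,-3.72909) → (8.14,-3.73)
v6: (0.5,4.5) → rotate → (4.52769,0.00078) → ×s → (6.95227,0.00119) → (6.95,0.00)
v7: (-4,3) → rotate → (2.53919,4.30726) → ×s → (3.89892,6.61380) → (3.90,6.61)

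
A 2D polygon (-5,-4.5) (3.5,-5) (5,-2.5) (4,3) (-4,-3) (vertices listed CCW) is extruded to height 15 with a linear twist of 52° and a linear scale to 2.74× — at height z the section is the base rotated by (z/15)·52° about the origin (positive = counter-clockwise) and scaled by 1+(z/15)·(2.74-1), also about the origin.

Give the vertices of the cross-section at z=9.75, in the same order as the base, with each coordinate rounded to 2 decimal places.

Cross-section at z=9.75: (-3.52,-13.90) (12.13,-4.71) (11.82,1.50) (3.53,10.05) (-3.53,-10.05)

t = z/height = 9.75/15 = 0.65
s = 1 + (scale-1)·z/height = 1 + (2.74-1)·9.75/15 = 2.131000
θ = twist·z/height = 52°·9.75/15 = 33.8000° = 0.589921 rad
cos θ = 0.830984, sin θ = 0.556296 (intermediates below are computed at full precision and shown rounded to 5 d.p.)
v1: (-5,-4.5) → rotate → (-1.65159,-6.52091) → ×s → (-3.51954,-13.89606) → (-3.52,-13.90)
v2: (3.5,-5) → rotate → (5.68992,-2.20789) → ×s → (12.12523,-4.70501) → (12.13,-4.71)
v3: (5,-2.5) → rotate → (5.54566,0.70402) → ×s → (11.81780,1.50026) → (11.82,1.50)
v4: (4,3) → rotate → (1.65505,4.71814) → ×s → (3.52691,10.05435) → (3.53,10.05)
v5: (-4,-3) → rotate → (-1.65505,-4.71814) → ×s → (-3.52691,-10.05435) → (-3.53,-10.05)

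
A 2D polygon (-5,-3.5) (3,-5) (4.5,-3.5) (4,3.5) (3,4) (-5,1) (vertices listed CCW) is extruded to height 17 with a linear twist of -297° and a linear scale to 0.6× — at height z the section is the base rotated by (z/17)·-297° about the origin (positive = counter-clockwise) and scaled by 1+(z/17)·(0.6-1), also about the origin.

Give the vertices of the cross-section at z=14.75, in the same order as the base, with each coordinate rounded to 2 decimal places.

t = z/height = 14.75/17 = 0.867647
s = 1 + (scale-1)·z/height = 1 + (0.6-1)·14.75/17 = 0.652941
θ = twist·z/height = -297°·14.75/17 = -257.6912° = -4.497559 rad
cos θ = -0.213181, sin θ = 0.977013 (intermediates below are computed at full precision and shown rounded to 5 d.p.)
v1: (-5,-3.5) → rotate → (4.48545,-4.13893) → ×s → (2.92873,-2.70248) → (2.93,-2.70)
v2: (3,-5) → rotate → (4.24552,3.99694) → ×s → (2.77208,2.60977) → (2.77,2.61)
v3: (4.5,-3.5) → rotate → (2.46023,5.14269) → ×s → (1.60639,3.35787) → (1.61,3.36)
v4: (4,3.5) → rotate → (-4.27227,3.16192) → ×s → (-2.78954,2.06455) → (-2.79,2.06)
v5: (3,4) → rotate → (-4.54759,2.07831) → ×s → (-2.96931,1.35702) → (-2.97,1.36)
v6: (-5,1) → rotate → (0.08889,-5.09824) → ×s → (0.05804,-3.32885) → (0.06,-3.33)

Cross-section at z=14.75: (2.93,-2.70) (2.77,2.61) (1.61,3.36) (-2.79,2.06) (-2.97,1.36) (0.06,-3.33)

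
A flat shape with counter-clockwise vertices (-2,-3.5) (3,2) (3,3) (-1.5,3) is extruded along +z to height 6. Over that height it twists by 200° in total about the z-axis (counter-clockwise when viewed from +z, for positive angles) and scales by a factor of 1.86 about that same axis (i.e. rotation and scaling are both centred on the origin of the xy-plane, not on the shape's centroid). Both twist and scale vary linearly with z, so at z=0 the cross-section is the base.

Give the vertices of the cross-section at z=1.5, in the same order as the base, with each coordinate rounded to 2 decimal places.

t = z/height = 1.5/6 = 0.25
s = 1 + (scale-1)·z/height = 1 + (1.86-1)·1.5/6 = 1.215000
θ = twist·z/height = 200°·1.5/6 = 50.0000° = 0.872665 rad
cos θ = 0.642788, sin θ = 0.766044 (intermediates below are computed at full precision and shown rounded to 5 d.p.)
v1: (-2,-3.5) → rotate → (1.39558,-3.78185) → ×s → (1.69563,-4.59494) → (1.70,-4.59)
v2: (3,2) → rotate → (0.39627,3.58371) → ×s → (0.48147,4.35421) → (0.48,4.35)
v3: (3,3) → rotate → (-0.36977,4.22650) → ×s → (-0.44927,5.13519) → (-0.45,5.14)
v4: (-1.5,3) → rotate → (-3.26231,0.77930) → ×s → (-3.96371,0.94684) → (-3.96,0.95)

Cross-section at z=1.5: (1.70,-4.59) (0.48,4.35) (-0.45,5.14) (-3.96,0.95)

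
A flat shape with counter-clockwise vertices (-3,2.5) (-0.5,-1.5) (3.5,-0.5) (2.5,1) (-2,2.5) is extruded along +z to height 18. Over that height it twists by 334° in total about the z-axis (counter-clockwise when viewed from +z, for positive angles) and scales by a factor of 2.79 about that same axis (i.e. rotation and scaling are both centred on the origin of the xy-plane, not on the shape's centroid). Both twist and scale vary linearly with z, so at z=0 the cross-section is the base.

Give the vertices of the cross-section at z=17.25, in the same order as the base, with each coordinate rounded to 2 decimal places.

Cross-section at z=17.25: (-1.89,10.43) (-3.65,-2.25) (6.42,-7.14) (6.95,-2.27) (0.19,8.69)

t = z/height = 17.25/18 = 0.958333
s = 1 + (scale-1)·z/height = 1 + (2.79-1)·17.25/18 = 2.715417
θ = twist·z/height = 334°·17.25/18 = 320.0833° = 5.586508 rad
cos θ = 0.766979, sin θ = -0.641673 (intermediates below are computed at full precision and shown rounded to 5 d.p.)
v1: (-3,2.5) → rotate → (-0.69675,3.84246) → ×s → (-1.89198,10.43389) → (-1.89,10.43)
v2: (-0.5,-1.5) → rotate → (-1.34600,-0.82963) → ×s → (-3.65495,-2.25279) → (-3.65,-2.25)
v3: (3.5,-0.5) → rotate → (2.36359,-2.62934) → ×s → (6.41813,-7.13976) → (6.42,-7.14)
v4: (2.5,1) → rotate → (2.55912,-0.83720) → ×s → (6.94907,-2.27336) → (6.95,-2.27)
v5: (-2,2.5) → rotate → (0.07022,3.20079) → ×s → (0.19069,8.69148) → (0.19,8.69)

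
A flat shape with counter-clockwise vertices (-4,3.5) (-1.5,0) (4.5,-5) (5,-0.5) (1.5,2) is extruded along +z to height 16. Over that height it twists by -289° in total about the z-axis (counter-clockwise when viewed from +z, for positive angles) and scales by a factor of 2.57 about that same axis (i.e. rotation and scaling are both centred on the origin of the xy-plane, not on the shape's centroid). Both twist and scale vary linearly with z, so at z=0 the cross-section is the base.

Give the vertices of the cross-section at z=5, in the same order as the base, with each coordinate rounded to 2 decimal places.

t = z/height = 5/16 = 0.3125
s = 1 + (scale-1)·z/height = 1 + (2.57-1)·5/16 = 1.490625
θ = twist·z/height = -289°·5/16 = -90.3125° = -1.576250 rad
cos θ = -0.005454, sin θ = -0.999985 (intermediates below are computed at full precision and shown rounded to 5 d.p.)
v1: (-4,3.5) → rotate → (3.52176,3.98085) → ×s → (5.24963,5.93396) → (5.25,5.93)
v2: (-1.5,0) → rotate → (0.00818,1.49998) → ×s → (0.01220,2.23590) → (0.01,2.24)
v3: (4.5,-5) → rotate → (-5.02447,-4.47266) → ×s → (-7.48960,-6.66706) → (-7.49,-6.67)
v4: (5,-0.5) → rotate → (-0.52726,-4.99720) → ×s → (-0.78595,-7.44895) → (-0.79,-7.45)
v5: (1.5,2) → rotate → (1.99179,-1.51089) → ×s → (2.96901,-2.25216) → (2.97,-2.25)

Cross-section at z=5: (5.25,5.93) (0.01,2.24) (-7.49,-6.67) (-0.79,-7.45) (2.97,-2.25)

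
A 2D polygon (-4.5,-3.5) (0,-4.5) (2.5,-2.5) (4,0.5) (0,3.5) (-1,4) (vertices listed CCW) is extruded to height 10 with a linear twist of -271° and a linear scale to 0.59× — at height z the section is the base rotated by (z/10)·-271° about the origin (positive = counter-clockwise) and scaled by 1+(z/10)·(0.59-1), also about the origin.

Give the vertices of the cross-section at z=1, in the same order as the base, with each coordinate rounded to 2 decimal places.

Cross-section at z=1: (-5.37,-1.02) (-1.97,-3.84) (1.04,-3.23) (3.63,-1.32) (1.53,2.99) (0.89,3.85)

t = z/height = 1/10 = 0.1
s = 1 + (scale-1)·z/height = 1 + (0.59-1)·1/10 = 0.959000
θ = twist·z/height = -271°·1/10 = -27.1000° = -0.472984 rad
cos θ = 0.890213, sin θ = -0.455545 (intermediates below are computed at full precision and shown rounded to 5 d.p.)
v1: (-4.5,-3.5) → rotate → (-5.60036,-1.06579) → ×s → (-5.37075,-1.02210) → (-5.37,-1.02)
v2: (0,-4.5) → rotate → (-2.04995,-4.00596) → ×s → (-1.96590,-3.84171) → (-1.97,-3.84)
v3: (2.5,-2.5) → rotate → (1.08667,-3.36439) → ×s → (1.04212,-3.22645) → (1.04,-3.23)
v4: (4,0.5) → rotate → (3.78862,-1.37707) → ×s → (3.63329,-1.32061) → (3.63,-1.32)
v5: (0,3.5) → rotate → (1.59441,3.11574) → ×s → (1.52904,2.98800) → (1.53,2.99)
v6: (-1,4) → rotate → (0.93197,4.01640) → ×s → (0.89376,3.85172) → (0.89,3.85)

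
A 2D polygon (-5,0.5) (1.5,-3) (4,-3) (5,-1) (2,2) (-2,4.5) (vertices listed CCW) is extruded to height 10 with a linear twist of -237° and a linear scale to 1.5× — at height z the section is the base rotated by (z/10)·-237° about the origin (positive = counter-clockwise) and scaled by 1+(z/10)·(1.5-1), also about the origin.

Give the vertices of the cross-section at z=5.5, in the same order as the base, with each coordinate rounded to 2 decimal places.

t = z/height = 5.5/10 = 0.55
s = 1 + (scale-1)·z/height = 1 + (1.5-1)·5.5/10 = 1.275000
θ = twist·z/height = -237°·5.5/10 = -130.3500° = -2.275037 rad
cos θ = -0.647455, sin θ = -0.762104 (intermediates below are computed at full precision and shown rounded to 5 d.p.)
v1: (-5,0.5) → rotate → (3.61833,3.48679) → ×s → (4.61337,4.44566) → (4.61,4.45)
v2: (1.5,-3) → rotate → (-3.25749,0.79921) → ×s → (-4.15330,1.01899) → (-4.15,1.02)
v3: (4,-3) → rotate → (-4.87613,-1.10605) → ×s → (-6.21707,-1.41021) → (-6.22,-1.41)
v4: (5,-1) → rotate → (-3.99938,-3.16306) → ×s → (-5.09921,-4.03291) → (-5.10,-4.03)
v5: (2,2) → rotate → (0.22930,-2.81912) → ×s → (0.29235,-3.59437) → (0.29,-3.59)
v6: (-2,4.5) → rotate → (4.72438,-1.38934) → ×s → (6.02358,-1.77141) → (6.02,-1.77)

Cross-section at z=5.5: (4.61,4.45) (-4.15,1.02) (-6.22,-1.41) (-5.10,-4.03) (0.29,-3.59) (6.02,-1.77)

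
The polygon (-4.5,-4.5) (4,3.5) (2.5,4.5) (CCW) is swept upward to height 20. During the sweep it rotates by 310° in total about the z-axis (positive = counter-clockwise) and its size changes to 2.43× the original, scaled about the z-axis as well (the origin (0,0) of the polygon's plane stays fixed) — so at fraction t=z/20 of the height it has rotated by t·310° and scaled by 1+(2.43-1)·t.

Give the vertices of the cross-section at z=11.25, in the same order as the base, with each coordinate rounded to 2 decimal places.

t = z/height = 11.25/20 = 0.5625
s = 1 + (scale-1)·z/height = 1 + (2.43-1)·11.25/20 = 1.804375
θ = twist·z/height = 310°·11.25/20 = 174.3750° = 3.043418 rad
cos θ = -0.995185, sin θ = 0.098017 (intermediates below are computed at full precision and shown rounded to 5 d.p.)
v1: (-4.5,-4.5) → rotate → (4.91941,4.03725) → ×s → (8.87646,7.28472) → (8.88,7.28)
v2: (4,3.5) → rotate → (-4.32380,-3.09108) → ×s → (-7.80175,-5.57746) → (-7.80,-5.58)
v3: (2.5,4.5) → rotate → (-2.92904,-4.23329) → ×s → (-5.28508,-7.63844) → (-5.29,-7.64)

Cross-section at z=11.25: (8.88,7.28) (-7.80,-5.58) (-5.29,-7.64)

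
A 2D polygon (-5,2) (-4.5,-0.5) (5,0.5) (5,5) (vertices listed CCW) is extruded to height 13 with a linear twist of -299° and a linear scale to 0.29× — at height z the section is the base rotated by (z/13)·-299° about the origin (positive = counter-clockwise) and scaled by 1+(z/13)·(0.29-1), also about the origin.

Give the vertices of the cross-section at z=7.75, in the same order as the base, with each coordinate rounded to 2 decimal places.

t = z/height = 7.75/13 = 0.596154
s = 1 + (scale-1)·z/height = 1 + (0.29-1)·7.75/13 = 0.576731
θ = twist·z/height = -299°·7.75/13 = -178.2500° = -3.111049 rad
cos θ = -0.999534, sin θ = -0.030539 (intermediates below are computed at full precision and shown rounded to 5 d.p.)
v1: (-5,2) → rotate → (5.05874,-1.84637) → ×s → (2.91753,-1.06486) → (2.92,-1.06)
v2: (-4.5,-0.5) → rotate → (4.48263,0.63719) → ×s → (2.58527,0.36749) → (2.59,0.37)
v3: (5,0.5) → rotate → (-4.98240,-0.65246) → ×s → (-2.87350,-0.37629) → (-2.87,-0.38)
v4: (5,5) → rotate → (-4.84498,-5.15036) → ×s → (-2.79425,-2.97037) → (-2.79,-2.97)

Cross-section at z=7.75: (2.92,-1.06) (2.59,0.37) (-2.87,-0.38) (-2.79,-2.97)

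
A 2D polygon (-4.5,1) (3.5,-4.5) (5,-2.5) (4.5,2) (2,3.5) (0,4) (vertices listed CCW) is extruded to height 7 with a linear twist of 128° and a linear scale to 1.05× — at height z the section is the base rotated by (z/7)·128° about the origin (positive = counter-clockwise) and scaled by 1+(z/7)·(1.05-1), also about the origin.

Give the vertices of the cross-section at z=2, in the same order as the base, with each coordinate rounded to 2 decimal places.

Cross-section at z=2: (-4.27,-1.90) (5.57,-1.55) (5.58,0.99) (2.46,4.35) (-0.49,4.06) (-2.42,3.26)

t = z/height = 2/7 = 0.285714
s = 1 + (scale-1)·z/height = 1 + (1.05-1)·2/7 = 1.014286
θ = twist·z/height = 128°·2/7 = 36.5714° = 0.638292 rad
cos θ = 0.803115, sin θ = 0.595824 (intermediates below are computed at full precision and shown rounded to 5 d.p.)
v1: (-4.5,1) → rotate → (-4.20984,-1.87810) → ×s → (-4.26998,-1.90493) → (-4.27,-1.90)
v2: (3.5,-4.5) → rotate → (5.49211,-1.52863) → ×s → (5.57057,-1.55047) → (5.57,-1.55)
v3: (5,-2.5) → rotate → (5.50513,0.97134) → ×s → (5.58378,0.98521) → (5.58,0.99)
v4: (4.5,2) → rotate → (2.42237,4.28744) → ×s → (2.45697,4.34869) → (2.46,4.35)
v5: (2,3.5) → rotate → (-0.47916,4.00255) → ×s → (-0.48600,4.05973) → (-0.49,4.06)
v6: (0,4) → rotate → (-2.38330,3.21246) → ×s → (-2.41734,3.25835) → (-2.42,3.26)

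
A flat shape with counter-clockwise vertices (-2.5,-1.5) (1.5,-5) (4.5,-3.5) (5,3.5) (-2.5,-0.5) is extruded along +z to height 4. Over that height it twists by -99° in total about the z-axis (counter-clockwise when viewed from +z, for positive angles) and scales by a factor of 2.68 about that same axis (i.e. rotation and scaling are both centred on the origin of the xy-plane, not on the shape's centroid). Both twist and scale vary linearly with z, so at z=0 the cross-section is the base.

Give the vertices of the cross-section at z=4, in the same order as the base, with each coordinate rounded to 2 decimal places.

Cross-section at z=4: (-2.92,7.25) (-13.86,-1.87) (-11.15,-10.44) (7.17,-14.70) (-0.28,6.83)

t = z/height = 4/4 = 1
s = 1 + (scale-1)·z/height = 1 + (2.68-1)·4/4 = 2.680000
θ = twist·z/height = -99°·4/4 = -99.0000° = -1.727876 rad
cos θ = -0.156434, sin θ = -0.987688 (intermediates below are computed at full precision and shown rounded to 5 d.p.)
v1: (-2.5,-1.5) → rotate → (-1.09045,2.70387) → ×s → (-2.92240,7.24638) → (-2.92,7.25)
v2: (1.5,-5) → rotate → (-5.17309,-0.69936) → ×s → (-13.86389,-1.87429) → (-13.86,-1.87)
v3: (4.5,-3.5) → rotate → (-4.16086,-3.89708) → ×s → (-11.15112,-10.44417) → (-11.15,-10.44)
v4: (5,3.5) → rotate → (2.67474,-5.48596) → ×s → (7.16829,-14.70238) → (7.17,-14.70)
v5: (-2.5,-0.5) → rotate → (-0.10276,2.54744) → ×s → (-0.27539,6.82713) → (-0.28,6.83)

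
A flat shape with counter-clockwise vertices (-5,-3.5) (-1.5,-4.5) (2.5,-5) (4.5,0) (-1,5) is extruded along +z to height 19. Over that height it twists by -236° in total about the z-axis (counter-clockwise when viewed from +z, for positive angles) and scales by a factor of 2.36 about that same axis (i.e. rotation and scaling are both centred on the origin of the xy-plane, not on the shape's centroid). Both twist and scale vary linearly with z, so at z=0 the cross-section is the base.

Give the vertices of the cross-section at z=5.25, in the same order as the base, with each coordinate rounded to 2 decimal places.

Cross-section at z=5.25: (-7.26,4.23) (-6.49,-0.72) (-4.80,-6.01) (2.60,-5.62) (5.67,4.13)

t = z/height = 5.25/19 = 0.276316
s = 1 + (scale-1)·z/height = 1 + (2.36-1)·5.25/19 = 1.375789
θ = twist·z/height = -236°·5.25/19 = -65.2105° = -1.138138 rad
cos θ = 0.419285, sin θ = -0.907855 (intermediates below are computed at full precision and shown rounded to 5 d.p.)
v1: (-5,-3.5) → rotate → (-5.27392,3.07177) → ×s → (-7.25580,4.22611) → (-7.26,4.23)
v2: (-1.5,-4.5) → rotate → (-4.71427,-0.52500) → ×s → (-6.48585,-0.72229) → (-6.49,-0.72)
v3: (2.5,-5) → rotate → (-3.49106,-4.36606) → ×s → (-4.80296,-6.00678) → (-4.80,-6.01)
v4: (4.5,0) → rotate → (1.88678,-4.08535) → ×s → (2.59582,-5.62058) → (2.60,-5.62)
v5: (-1,5) → rotate → (4.11999,3.00428) → ×s → (5.66824,4.13326) → (5.67,4.13)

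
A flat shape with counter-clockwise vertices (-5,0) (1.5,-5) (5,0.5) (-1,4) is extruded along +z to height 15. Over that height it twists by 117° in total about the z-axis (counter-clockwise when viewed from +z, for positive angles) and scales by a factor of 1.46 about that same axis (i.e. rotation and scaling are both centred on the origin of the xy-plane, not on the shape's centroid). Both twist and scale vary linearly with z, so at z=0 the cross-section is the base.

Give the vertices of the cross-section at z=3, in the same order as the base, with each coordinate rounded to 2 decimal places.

Cross-section at z=3: (-5.01,-2.17) (3.67,-4.36) (4.79,2.67) (-2.74,3.58)

t = z/height = 3/15 = 0.2
s = 1 + (scale-1)·z/height = 1 + (1.46-1)·3/15 = 1.092000
θ = twist·z/height = 117°·3/15 = 23.4000° = 0.408407 rad
cos θ = 0.917755, sin θ = 0.397148 (intermediates below are computed at full precision and shown rounded to 5 d.p.)
v1: (-5,0) → rotate → (-4.58877,-1.98574) → ×s → (-5.01094,-2.16843) → (-5.01,-2.17)
v2: (1.5,-5) → rotate → (3.36237,-3.99305) → ×s → (3.67171,-4.36041) → (3.67,-4.36)
v3: (5,0.5) → rotate → (4.39020,2.44462) → ×s → (4.79410,2.66952) → (4.79,2.67)
v4: (-1,4) → rotate → (-2.50635,3.27387) → ×s → (-2.73693,3.57507) → (-2.74,3.58)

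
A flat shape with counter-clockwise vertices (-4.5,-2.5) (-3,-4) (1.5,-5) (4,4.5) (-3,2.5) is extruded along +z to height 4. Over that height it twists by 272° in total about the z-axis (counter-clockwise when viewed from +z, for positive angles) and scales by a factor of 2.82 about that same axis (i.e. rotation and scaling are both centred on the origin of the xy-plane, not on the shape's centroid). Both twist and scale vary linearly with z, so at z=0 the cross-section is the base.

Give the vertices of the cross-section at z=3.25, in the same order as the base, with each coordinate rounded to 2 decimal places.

Cross-section at z=3.25: (4.35,11.99) (-0.89,12.36) (-10.94,6.91) (-0.17,-14.92) (9.68,0.20)

t = z/height = 3.25/4 = 0.8125
s = 1 + (scale-1)·z/height = 1 + (2.82-1)·3.25/4 = 2.478750
θ = twist·z/height = 272°·3.25/4 = 221.0000° = 3.857178 rad
cos θ = -0.754710, sin θ = -0.656059 (intermediates below are computed at full precision and shown rounded to 5 d.p.)
v1: (-4.5,-2.5) → rotate → (1.75605,4.83904) → ×s → (4.35280,11.99477) → (4.35,11.99)
v2: (-3,-4) → rotate → (-0.36011,4.98702) → ×s → (-0.89262,12.36156) → (-0.89,12.36)
v3: (1.5,-5) → rotate → (-4.41236,2.78946) → ×s → (-10.93714,6.91437) → (-10.94,6.91)
v4: (4,4.5) → rotate → (-0.06657,-6.02043) → ×s → (-0.16502,-14.92314) → (-0.17,-14.92)
v5: (-3,2.5) → rotate → (3.90428,0.08140) → ×s → (9.67772,0.20178) → (9.68,0.20)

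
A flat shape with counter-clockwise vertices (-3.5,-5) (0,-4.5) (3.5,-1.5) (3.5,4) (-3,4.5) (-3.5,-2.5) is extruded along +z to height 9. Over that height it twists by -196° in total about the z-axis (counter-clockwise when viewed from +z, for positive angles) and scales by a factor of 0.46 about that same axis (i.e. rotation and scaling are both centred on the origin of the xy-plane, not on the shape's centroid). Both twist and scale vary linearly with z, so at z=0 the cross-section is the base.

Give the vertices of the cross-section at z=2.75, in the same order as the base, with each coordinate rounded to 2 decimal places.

t = z/height = 2.75/9 = 0.305556
s = 1 + (scale-1)·z/height = 1 + (0.46-1)·2.75/9 = 0.835000
θ = twist·z/height = -196°·2.75/9 = -59.8889° = -1.045258 rad
cos θ = 0.501679, sin θ = -0.865054 (intermediates below are computed at full precision and shown rounded to 5 d.p.)
v1: (-3.5,-5) → rotate → (-6.08115,0.51930) → ×s → (-5.07776,0.43361) → (-5.08,0.43)
v2: (0,-4.5) → rotate → (-3.89274,-2.25755) → ×s → (-3.25044,-1.88506) → (-3.25,-1.89)
v3: (3.5,-1.5) → rotate → (0.45829,-3.78021) → ×s → (0.38268,-3.15647) → (0.38,-3.16)
v4: (3.5,4) → rotate → (5.21609,-1.02098) → ×s → (4.35544,-0.85251) → (4.36,-0.85)
v5: (-3,4.5) → rotate → (2.38771,4.85272) → ×s → (1.99374,4.05202) → (1.99,4.05)
v6: (-3.5,-2.5) → rotate → (-3.91851,1.77349) → ×s → (-3.27196,1.48087) → (-3.27,1.48)

Cross-section at z=2.75: (-5.08,0.43) (-3.25,-1.89) (0.38,-3.16) (4.36,-0.85) (1.99,4.05) (-3.27,1.48)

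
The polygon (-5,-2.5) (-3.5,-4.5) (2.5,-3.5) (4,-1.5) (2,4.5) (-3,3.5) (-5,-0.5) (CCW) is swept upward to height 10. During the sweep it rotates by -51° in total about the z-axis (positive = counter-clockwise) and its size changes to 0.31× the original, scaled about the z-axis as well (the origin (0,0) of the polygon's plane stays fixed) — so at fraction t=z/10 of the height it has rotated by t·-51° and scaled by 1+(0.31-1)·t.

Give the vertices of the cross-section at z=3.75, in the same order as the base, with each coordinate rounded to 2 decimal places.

Cross-section at z=3.75: (-4.11,-0.54) (-3.54,-2.30) (0.90,-3.06) (2.44,-2.02) (2.49,2.67) (-1.25,3.18) (-3.62,0.86)

t = z/height = 3.75/10 = 0.375
s = 1 + (scale-1)·z/height = 1 + (0.31-1)·3.75/10 = 0.741250
θ = twist·z/height = -51°·3.75/10 = -19.1250° = -0.333794 rad
cos θ = 0.944806, sin θ = -0.327630 (intermediates below are computed at full precision and shown rounded to 5 d.p.)
v1: (-5,-2.5) → rotate → (-5.54311,-0.72386) → ×s → (-4.10883,-0.53656) → (-4.11,-0.54)
v2: (-3.5,-4.5) → rotate → (-4.78116,-3.10492) → ×s → (-3.54403,-2.30152) → (-3.54,-2.30)
v3: (2.5,-3.5) → rotate → (1.21531,-4.12590) → ×s → (0.90085,-3.05832) → (0.90,-3.06)
v4: (4,-1.5) → rotate → (3.28778,-2.72773) → ×s → (2.43707,-2.02193) → (2.44,-2.02)
v5: (2,4.5) → rotate → (3.36395,3.59637) → ×s → (2.49353,2.66581) → (2.49,2.67)
v6: (-3,3.5) → rotate → (-1.68771,4.28971) → ×s → (-1.25102,3.17975) → (-1.25,3.18)
v7: (-5,-0.5) → rotate → (-4.88785,1.16575) → ×s → (-3.62312,0.86411) → (-3.62,0.86)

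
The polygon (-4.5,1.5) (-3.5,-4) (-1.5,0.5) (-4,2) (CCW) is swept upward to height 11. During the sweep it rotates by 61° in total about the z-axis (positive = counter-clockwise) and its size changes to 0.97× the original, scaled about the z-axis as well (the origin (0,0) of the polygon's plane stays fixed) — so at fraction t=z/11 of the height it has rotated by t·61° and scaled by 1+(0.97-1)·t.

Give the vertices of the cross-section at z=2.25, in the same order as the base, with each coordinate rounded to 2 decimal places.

Cross-section at z=2.25: (-4.69,0.49) (-2.54,-4.63) (-1.56,0.16) (-4.31,1.08)

t = z/height = 2.25/11 = 0.204545
s = 1 + (scale-1)·z/height = 1 + (0.97-1)·2.25/11 = 0.993864
θ = twist·z/height = 61°·2.25/11 = 12.4773° = 0.217769 rad
cos θ = 0.976382, sin θ = 0.216052 (intermediates below are computed at full precision and shown rounded to 5 d.p.)
v1: (-4.5,1.5) → rotate → (-4.71780,0.49234) → ×s → (-4.68885,0.48932) → (-4.69,0.49)
v2: (-3.5,-4) → rotate → (-2.55313,-4.66171) → ×s → (-2.53746,-4.63310) → (-2.54,-4.63)
v3: (-1.5,0.5) → rotate → (-1.57260,0.16411) → ×s → (-1.56295,0.16311) → (-1.56,0.16)
v4: (-4,2) → rotate → (-4.33763,1.08855) → ×s → (-4.31101,1.08187) → (-4.31,1.08)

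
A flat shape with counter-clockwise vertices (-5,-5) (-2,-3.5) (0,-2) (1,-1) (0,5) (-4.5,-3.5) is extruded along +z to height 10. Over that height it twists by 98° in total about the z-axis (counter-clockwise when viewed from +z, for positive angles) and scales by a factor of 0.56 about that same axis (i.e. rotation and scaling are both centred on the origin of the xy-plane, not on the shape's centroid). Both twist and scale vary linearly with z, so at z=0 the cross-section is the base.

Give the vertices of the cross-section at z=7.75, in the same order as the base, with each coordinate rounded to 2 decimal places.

Cross-section at z=7.75: (2.40,-4.00) (1.92,-1.84) (1.28,-0.32) (0.80,0.48) (-3.20,0.80) (1.52,-3.44)

t = z/height = 7.75/10 = 0.775
s = 1 + (scale-1)·z/height = 1 + (0.56-1)·7.75/10 = 0.659000
θ = twist·z/height = 98°·7.75/10 = 75.9500° = 1.325578 rad
cos θ = 0.242769, sin θ = 0.970084 (intermediates below are computed at full precision and shown rounded to 5 d.p.)
v1: (-5,-5) → rotate → (3.63658,-6.06426) → ×s → (2.39651,-3.99635) → (2.40,-4.00)
v2: (-2,-3.5) → rotate → (2.90976,-2.78986) → ×s → (1.91753,-1.83852) → (1.92,-1.84)
v3: (0,-2) → rotate → (1.94017,-0.48554) → ×s → (1.27857,-0.31997) → (1.28,-0.32)
v4: (1,-1) → rotate → (1.21285,0.72732) → ×s → (0.79927,0.47930) → (0.80,0.48)
v5: (0,5) → rotate → (-4.85042,1.21384) → ×s → (-3.19643,0.79992) → (-3.20,0.80)
v6: (-4.5,-3.5) → rotate → (2.30284,-5.21507) → ×s → (1.51757,-3.43673) → (1.52,-3.44)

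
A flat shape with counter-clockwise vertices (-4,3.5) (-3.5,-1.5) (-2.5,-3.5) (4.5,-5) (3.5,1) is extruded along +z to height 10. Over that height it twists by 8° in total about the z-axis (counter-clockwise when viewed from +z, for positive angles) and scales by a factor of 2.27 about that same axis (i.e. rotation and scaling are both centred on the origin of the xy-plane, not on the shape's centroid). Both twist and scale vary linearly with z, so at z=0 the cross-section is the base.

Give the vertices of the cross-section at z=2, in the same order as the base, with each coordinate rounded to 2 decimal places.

Cross-section at z=2: (-5.14,4.25) (-4.33,-2.00) (-3.01,-4.47) (5.82,-6.11) (4.35,1.38)

t = z/height = 2/10 = 0.2
s = 1 + (scale-1)·z/height = 1 + (2.27-1)·2/10 = 1.254000
θ = twist·z/height = 8°·2/10 = 1.6000° = 0.027925 rad
cos θ = 0.999610, sin θ = 0.027922 (intermediates below are computed at full precision and shown rounded to 5 d.p.)
v1: (-4,3.5) → rotate → (-4.09617,3.38695) → ×s → (-5.13659,4.24723) → (-5.14,4.25)
v2: (-3.5,-1.5) → rotate → (-3.45675,-1.59714) → ×s → (-4.33477,-2.00281) → (-4.33,-2.00)
v3: (-2.5,-3.5) → rotate → (-2.40130,-3.56844) → ×s → (-3.01123,-4.47482) → (-3.01,-4.47)
v4: (4.5,-5) → rotate → (4.63785,-4.87240) → ×s → (5.81587,-6.10999) → (5.82,-6.11)
v5: (3.5,1) → rotate → (3.47071,1.09734) → ×s → (4.35228,1.37606) → (4.35,1.38)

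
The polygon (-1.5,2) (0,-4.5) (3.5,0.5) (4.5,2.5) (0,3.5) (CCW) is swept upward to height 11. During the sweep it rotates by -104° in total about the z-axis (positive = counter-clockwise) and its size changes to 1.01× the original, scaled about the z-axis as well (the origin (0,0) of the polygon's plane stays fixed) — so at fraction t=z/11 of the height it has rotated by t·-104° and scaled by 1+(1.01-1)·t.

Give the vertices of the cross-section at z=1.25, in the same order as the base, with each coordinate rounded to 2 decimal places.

Cross-section at z=1.25: (-1.06,2.27) (-0.92,-4.41) (3.53,-0.23) (4.92,1.53) (0.72,3.43)

t = z/height = 1.25/11 = 0.113636
s = 1 + (scale-1)·z/height = 1 + (1.01-1)·1.25/11 = 1.001136
θ = twist·z/height = -104°·1.25/11 = -11.8182° = -0.206266 rad
cos θ = 0.978802, sin θ = -0.204807 (intermediates below are computed at full precision and shown rounded to 5 d.p.)
v1: (-1.5,2) → rotate → (-1.05859,2.26481) → ×s → (-1.05979,2.26739) → (-1.06,2.27)
v2: (0,-4.5) → rotate → (-0.92163,-4.40461) → ×s → (-0.92268,-4.40962) → (-0.92,-4.41)
v3: (3.5,0.5) → rotate → (3.52821,-0.22742) → ×s → (3.53222,-0.22768) → (3.53,-0.23)
v4: (4.5,2.5) → rotate → (4.91663,1.52538) → ×s → (4.92221,1.52711) → (4.92,1.53)
v5: (0,3.5) → rotate → (0.71682,3.42581) → ×s → (0.71764,3.42970) → (0.72,3.43)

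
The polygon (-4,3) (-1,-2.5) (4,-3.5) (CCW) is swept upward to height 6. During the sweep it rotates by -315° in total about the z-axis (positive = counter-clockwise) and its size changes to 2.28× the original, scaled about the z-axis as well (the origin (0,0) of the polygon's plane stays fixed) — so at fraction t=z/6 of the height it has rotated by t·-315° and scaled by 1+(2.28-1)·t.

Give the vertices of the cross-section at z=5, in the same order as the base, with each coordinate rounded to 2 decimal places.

t = z/height = 5/6 = 0.833333
s = 1 + (scale-1)·z/height = 1 + (2.28-1)·5/6 = 2.066667
θ = twist·z/height = -315°·5/6 = -262.5000° = -4.581489 rad
cos θ = -0.130526, sin θ = 0.991445 (intermediates below are computed at full precision and shown rounded to 5 d.p.)
v1: (-4,3) → rotate → (-2.45223,-4.35736) → ×s → (-5.06794,-9.00521) → (-5.07,-9.01)
v2: (-1,-2.5) → rotate → (2.60914,-0.66513) → ×s → (5.39222,-1.37460) → (5.39,-1.37)
v3: (4,-3.5) → rotate → (2.94795,4.42262) → ×s → (6.09243,9.14008) → (6.09,9.14)

Cross-section at z=5: (-5.07,-9.01) (5.39,-1.37) (6.09,9.14)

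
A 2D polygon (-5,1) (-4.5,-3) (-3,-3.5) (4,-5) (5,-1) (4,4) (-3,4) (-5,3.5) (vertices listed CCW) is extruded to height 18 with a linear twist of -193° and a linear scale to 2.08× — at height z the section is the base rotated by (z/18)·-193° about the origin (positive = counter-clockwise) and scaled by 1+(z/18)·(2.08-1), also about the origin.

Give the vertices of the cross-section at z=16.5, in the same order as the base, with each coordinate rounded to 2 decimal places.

t = z/height = 16.5/18 = 0.916667
s = 1 + (scale-1)·z/height = 1 + (2.08-1)·16.5/18 = 1.990000
θ = twist·z/height = -193°·16.5/18 = -176.9167° = -3.087778 rad
cos θ = -0.998552, sin θ = -0.053788 (intermediates below are computed at full precision and shown rounded to 5 d.p.)
v1: (-5,1) → rotate → (5.04655,-0.72961) → ×s → (10.04263,-1.45193) → (10.04,-1.45)
v2: (-4.5,-3) → rotate → (4.33212,3.23770) → ×s → (8.62092,6.44303) → (8.62,6.44)
v3: (-3,-3.5) → rotate → (2.80740,3.65630) → ×s → (5.58672,7.27603) → (5.59,7.28)
v4: (4,-5) → rotate → (-4.26315,4.77761) → ×s → (-8.48367,9.50744) → (-8.48,9.51)
v5: (5,-1) → rotate → (-5.04655,0.72961) → ×s → (-10.04263,1.45193) → (-10.04,1.45)
v6: (4,4) → rotate → (-3.77906,-4.20936) → ×s → (-7.52032,-8.37663) → (-7.52,-8.38)
v7: (-3,4) → rotate → (3.21081,-3.83284) → ×s → (6.38951,-7.62736) → (6.39,-7.63)
v8: (-5,3.5) → rotate → (5.18102,-3.22599) → ×s → (10.31023,-6.41972) → (10.31,-6.42)

Cross-section at z=16.5: (10.04,-1.45) (8.62,6.44) (5.59,7.28) (-8.48,9.51) (-10.04,1.45) (-7.52,-8.38) (6.39,-7.63) (10.31,-6.42)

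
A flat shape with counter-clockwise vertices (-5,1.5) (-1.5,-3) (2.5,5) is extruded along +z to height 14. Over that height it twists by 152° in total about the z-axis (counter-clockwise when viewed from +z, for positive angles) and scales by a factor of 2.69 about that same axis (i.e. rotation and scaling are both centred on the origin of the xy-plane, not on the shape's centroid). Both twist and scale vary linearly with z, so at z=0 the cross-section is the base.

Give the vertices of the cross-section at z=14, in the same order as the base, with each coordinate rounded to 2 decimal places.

t = z/height = 14/14 = 1
s = 1 + (scale-1)·z/height = 1 + (2.69-1)·14/14 = 2.690000
θ = twist·z/height = 152°·14/14 = 152.0000° = 2.652900 rad
cos θ = -0.882948, sin θ = 0.469472 (intermediates below are computed at full precision and shown rounded to 5 d.p.)
v1: (-5,1.5) → rotate → (3.71053,-3.67178) → ×s → (9.98133,-9.87709) → (9.98,-9.88)
v2: (-1.5,-3) → rotate → (2.73284,1.94464) → ×s → (7.35133,5.23107) → (7.35,5.23)
v3: (2.5,5) → rotate → (-4.55473,-3.24106) → ×s → (-12.25222,-8.71845) → (-12.25,-8.72)

Cross-section at z=14: (9.98,-9.88) (7.35,5.23) (-12.25,-8.72)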